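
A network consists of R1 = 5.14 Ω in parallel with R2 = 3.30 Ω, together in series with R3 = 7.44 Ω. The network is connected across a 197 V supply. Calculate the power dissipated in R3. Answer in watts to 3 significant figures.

Combine R1 and R2 into their parallel equivalent first, reducing the network to two series resistors.
R_p = (5.14×3.30)/(5.14+3.30) = 2.010 Ω
R_total = R_p + 7.44 = 2.010 + 7.44 = 9.450 Ω
I = V / R_total = 197 / 9.450 = 20.85 A
R3 is the series element, so its power is I²R.
P_R3 = (20.85)² × 7.44 = 3233 W

3230 W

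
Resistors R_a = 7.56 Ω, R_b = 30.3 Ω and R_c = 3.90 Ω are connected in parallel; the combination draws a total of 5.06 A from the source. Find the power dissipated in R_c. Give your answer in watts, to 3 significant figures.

36.9 W

The branches share the same voltage, but only the total current is given — find V from the equivalent resistance first.
1/R_eq = 1/7.56 + 1/30.3 + 1/3.90 ⇒ R_eq = 2.371 Ω
V = I_total × R_eq = 5.060 × 2.371 = 12.00 V
P_R_c = V² / R_c = (12.00)² / 3.90 = 36.92 W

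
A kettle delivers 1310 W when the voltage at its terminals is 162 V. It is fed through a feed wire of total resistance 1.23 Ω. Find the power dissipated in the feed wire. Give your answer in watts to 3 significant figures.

Line loss is just I²R for the cable — we know both I and R_line directly.
I = P / V = 1310 / 162 = 8.086 A through the feed wire.
P_line = I² R_line = (8.086)² × 1.23 = 80.43 W

80.4 W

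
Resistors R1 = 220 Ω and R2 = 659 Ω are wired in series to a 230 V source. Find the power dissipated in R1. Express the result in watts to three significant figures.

15.1 W

In a series string the same current flows through every resistor — find that current, then P = I²R for the one we want.
R_total = 220 + 659 = 879.0 Ω
I = V / R_total = 230 / 879.0 = 0.2617 A
P_R1 = I² × R1 = (0.2617)² × 220 = 15.06 W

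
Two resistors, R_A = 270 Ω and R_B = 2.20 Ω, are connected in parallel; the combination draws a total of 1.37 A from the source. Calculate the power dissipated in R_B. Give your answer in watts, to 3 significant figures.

The branches share the same voltage, but only the total current is given — find V from the equivalent resistance first.
1/R_eq = 1/270 + 1/2.20 ⇒ R_eq = 2.182 Ω
V = I_total × R_eq = 1.370 × 2.182 = 2.990 V
P_R_B = V² / R_B = (2.990)² / 2.20 = 4.063 W

4.06 W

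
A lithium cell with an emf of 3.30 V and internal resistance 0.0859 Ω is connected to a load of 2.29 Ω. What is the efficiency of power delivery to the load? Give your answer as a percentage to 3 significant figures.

96.4 %

The source delivers εI, of which I²R reaches the load and I²r is lost; since I is common, η = R/(R+r).
η = R / (R + r) = 2.29 / (2.29 + 0.0859) = 0.9638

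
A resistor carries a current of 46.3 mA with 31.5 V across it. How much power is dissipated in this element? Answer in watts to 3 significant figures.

1.46 W

Since both terminal voltage and current are stated, P = V I gives the power in one step.
P = 31.5 V × 0.04630 A = 1.458 W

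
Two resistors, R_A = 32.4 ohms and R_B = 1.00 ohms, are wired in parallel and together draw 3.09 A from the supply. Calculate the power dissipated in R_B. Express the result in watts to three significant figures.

The branches share the same voltage, but only the total current is given — find V from the equivalent resistance first.
1/R_eq = 1/32.4 + 1/1.00 ⇒ R_eq = 0.9701 Ω
V = I_total × R_eq = 3.090 × 0.9701 = 2.997 V
P_R_B = V² / R_B = (2.997)² / 1.00 = 8.985 W

8.98 W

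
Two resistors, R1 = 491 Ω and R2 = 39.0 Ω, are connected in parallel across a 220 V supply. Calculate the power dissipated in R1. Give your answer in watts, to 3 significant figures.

98.6 W

Parallel branches share the same voltage; P = V²/R gives the branch power in one step.
P_R1 = V² / R1 = (220)² / 491 Ω = 98.57 W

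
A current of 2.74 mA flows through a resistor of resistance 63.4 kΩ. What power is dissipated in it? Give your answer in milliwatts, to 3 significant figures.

Knowing I and R, the power is just I²R — no need to find V first.
P = (0.002740 A)² × 63400 Ω = 0.4760 W

476 mW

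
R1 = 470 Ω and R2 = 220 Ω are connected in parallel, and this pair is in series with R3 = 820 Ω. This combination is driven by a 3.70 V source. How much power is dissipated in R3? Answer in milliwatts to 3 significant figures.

11.9 mW

Reduce the parallel combination to a single R_p; the circuit then becomes R_p in series with the remaining resistor.
R_p = (470×220)/(470+220) = 149.9 Ω
R_total = R_p + 820 = 149.9 + 820 = 969.9 Ω
I = V / R_total = 3.70 / 969.9 = 0.003815 A
R3 is the series element, so its power is I²R.
P_R3 = (0.003815)² × 820 = 0.01193 W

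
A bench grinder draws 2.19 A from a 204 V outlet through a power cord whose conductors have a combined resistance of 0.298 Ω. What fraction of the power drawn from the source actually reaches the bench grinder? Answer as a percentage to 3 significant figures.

99.7 %

The power cord carries the full 2.19 A.
P_line = I² R_line = (2.190)² × 0.298 = 1.429 W
P_source = V I = 204 × 2.190 = 446.8 W; P_load = 445.3 W
η = P_load / P_source = 445.3 / 446.8 = 0.9968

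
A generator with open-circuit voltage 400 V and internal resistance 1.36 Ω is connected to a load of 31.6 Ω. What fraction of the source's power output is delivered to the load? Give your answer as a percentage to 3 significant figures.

η = P_load/(P_load+P_int) = I²R/(I²R+I²r) = R/(R+r) — the I² cancels for series elements.
η = R / (R + r) = 31.6 / (31.6 + 1.36) = 0.9587

95.9 %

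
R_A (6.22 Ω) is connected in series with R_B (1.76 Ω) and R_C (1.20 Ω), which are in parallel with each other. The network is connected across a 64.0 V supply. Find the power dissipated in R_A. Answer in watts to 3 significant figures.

530 W

Replace R_B and R_C with their parallel equivalent so the circuit becomes R_A in series with R_p.
R_p = (1.76×1.20)/(1.76+1.20) = 0.7135 Ω
R_total = 6.22 + 0.7135 = 6.934 Ω
I = V / R_total = 64.0 / 6.934 = 9.231 A
All the current flows through R_A; use P = I²R.
P_R_A = (9.231)² × 6.22 = 530.0 W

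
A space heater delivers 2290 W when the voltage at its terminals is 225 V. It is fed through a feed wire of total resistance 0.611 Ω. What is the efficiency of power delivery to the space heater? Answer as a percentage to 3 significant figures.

I = P / V = 2290 / 225 = 10.18 A through the feed wire.
P_line = I² R_line = (10.18)² × 0.611 = 63.29 W
P_source = P_load + P_line = 2290 + 63.29 = 2353 W
η = P_load / P_source = 2290 / 2353 = 0.9731

97.3 %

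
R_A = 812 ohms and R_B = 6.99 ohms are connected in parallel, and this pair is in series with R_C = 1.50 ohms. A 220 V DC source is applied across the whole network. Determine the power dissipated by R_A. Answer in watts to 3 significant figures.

First find R_p for the parallel pair, then treat R_p + R_C as a series loop.
R_p = (812×6.99)/(812+6.99) = 6.930 Ω
R_total = R_p + 1.50 = 6.930 + 1.50 = 8.430 Ω
I = V / R_total = 220 / 8.430 = 26.10 A
Voltage across the parallel pair: V_p = I × R_p = 26.10 × 6.930 = 180.9 V
Use P = V²/R for R_A with V = V_p.
P_R_A = (180.9)² / 812 = 40.28 W

40.3 W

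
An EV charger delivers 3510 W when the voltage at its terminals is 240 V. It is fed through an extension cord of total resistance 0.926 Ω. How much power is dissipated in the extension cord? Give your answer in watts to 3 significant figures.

The extension cord and load are in series, so the same current flows in both; the loss is I²R_line.
I = P / V = 3510 / 240 = 14.62 A through the extension cord.
P_line = I² R_line = (14.62)² × 0.926 = 198.1 W

198 W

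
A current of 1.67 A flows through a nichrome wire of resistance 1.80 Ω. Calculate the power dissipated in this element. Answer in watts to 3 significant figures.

5.02 W

Current and resistance are given, so P = I²R is the direct form.
P = (1.670 A)² × 1.80 Ω = 5.020 W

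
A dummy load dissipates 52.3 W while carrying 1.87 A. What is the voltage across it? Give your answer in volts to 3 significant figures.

The two known quantities fix the third via V = P / I.
V = 52.3 / 1.870 = 27.97 V

28.0 V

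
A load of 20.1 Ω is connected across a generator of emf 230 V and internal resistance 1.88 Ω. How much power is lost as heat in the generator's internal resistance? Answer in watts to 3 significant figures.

r is in series with the load, so it carries the full circuit current — the loss in it is I²r.
I = ε / (r + R) = 230 / (1.88 + 20.1) = 10.46 A
P_int = I² r = (10.46)² × 1.88 = 205.9 W

206 W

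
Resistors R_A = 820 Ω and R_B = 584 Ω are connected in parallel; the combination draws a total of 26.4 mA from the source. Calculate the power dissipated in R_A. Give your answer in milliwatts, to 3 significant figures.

Only the total current is stated, so first find the parallel equivalent to get the voltage across the combination.
1/R_eq = 1/820 + 1/584 ⇒ R_eq = 341.1 Ω
V = I_total × R_eq = 0.02640 × 341.1 = 9.005 V
P_R_A = V² / R_A = (9.005)² / 820 = 0.09888 W

98.9 mW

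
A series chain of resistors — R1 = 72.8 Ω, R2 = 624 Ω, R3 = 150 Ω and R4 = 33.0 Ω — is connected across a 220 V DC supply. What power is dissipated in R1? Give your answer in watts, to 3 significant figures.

Since the resistors are in series they all carry the loop current I = V/R_total; the power in any one is I²R.
R_total = 72.8 + 624 + 150 + 33.0 = 879.8 Ω
I = V / R_total = 220 / 879.8 = 0.2501 A
P_R1 = I² × R1 = (0.2501)² × 72.8 = 4.552 W

4.55 W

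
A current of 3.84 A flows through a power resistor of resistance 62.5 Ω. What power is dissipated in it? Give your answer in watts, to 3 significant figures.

922 W

Current and resistance are given, so P = I²R is the direct form.
P = (3.840 A)² × 62.5 Ω = 921.6 W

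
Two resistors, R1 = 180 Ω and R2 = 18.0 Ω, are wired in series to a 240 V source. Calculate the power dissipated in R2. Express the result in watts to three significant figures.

In a series string the same current flows through every resistor — find that current, then P = I²R for the one we want.
R_total = 180 + 18.0 = 198.0 Ω
I = V / R_total = 240 / 198.0 = 1.212 A
P_R2 = I² × R2 = (1.212)² × 18.0 = 26.45 W

26.4 W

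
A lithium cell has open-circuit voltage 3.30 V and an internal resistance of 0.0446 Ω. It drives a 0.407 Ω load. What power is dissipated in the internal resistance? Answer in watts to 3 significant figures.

2.38 W

Internal loss is I²r, with I set by the total series resistance r+R.
I = ε / (r + R) = 3.30 / (0.0446 + 0.407) = 7.307 A
P_int = I² r = (7.307)² × 0.0446 = 2.382 W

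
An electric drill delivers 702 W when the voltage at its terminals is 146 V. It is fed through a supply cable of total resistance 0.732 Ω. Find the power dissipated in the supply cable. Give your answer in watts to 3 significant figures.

16.9 W

Line loss is just I²R for the cable — we know both I and R_line directly.
I = P / V = 702 / 146 = 4.808 A through the supply cable.
P_line = I² R_line = (4.808)² × 0.732 = 16.92 W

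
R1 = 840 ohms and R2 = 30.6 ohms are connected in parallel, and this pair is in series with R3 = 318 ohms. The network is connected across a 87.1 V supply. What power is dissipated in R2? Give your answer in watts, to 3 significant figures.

Reduce the parallel combination to a single R_p; the circuit then becomes R_p in series with the remaining resistor.
R_p = (840×30.6)/(840+30.6) = 29.52 Ω
R_total = R_p + 318 = 29.52 + 318 = 347.5 Ω
I = V / R_total = 87.1 / 347.5 = 0.2506 A
Voltage across the parallel pair: V_p = I × R_p = 0.2506 × 29.52 = 7.400 V
R2 has V_p across it, so P = V_p²/R2.
P_R2 = (7.400)² / 30.6 = 1.789 W

1.79 W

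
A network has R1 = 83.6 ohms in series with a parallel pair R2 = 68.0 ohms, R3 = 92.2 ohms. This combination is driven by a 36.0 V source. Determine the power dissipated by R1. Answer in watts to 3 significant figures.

Collapse R2‖R3 to a single equivalent, reducing the network to two series elements.
R_p = (68.0×92.2)/(68.0+92.2) = 39.14 Ω
R_total = 83.6 + 39.14 = 122.7 Ω
I = V / R_total = 36.0 / 122.7 = 0.2933 A
R1 carries the full series current, so P = I²R.
P_R1 = (0.2933)² × 83.6 = 7.192 W

7.19 W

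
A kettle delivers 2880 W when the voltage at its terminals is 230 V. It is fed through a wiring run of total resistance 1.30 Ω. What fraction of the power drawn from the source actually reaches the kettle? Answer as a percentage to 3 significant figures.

I = P / V = 2880 / 230 = 12.52 A through the wiring run.
P_line = I² R_line = (12.52)² × 1.30 = 203.8 W
P_source = P_load + P_line = 2880 + 203.8 = 3084 W
η = P_load / P_source = 2880 / 3084 = 0.9339

93.4 %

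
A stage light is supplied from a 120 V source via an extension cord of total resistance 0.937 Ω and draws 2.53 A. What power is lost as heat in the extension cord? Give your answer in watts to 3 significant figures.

6.00 W

The extension cord is a series resistance carrying the load current; its dissipation is I²R_line.
The extension cord carries the full 2.53 A.
P_line = I² R_line = (2.530)² × 0.937 = 5.998 W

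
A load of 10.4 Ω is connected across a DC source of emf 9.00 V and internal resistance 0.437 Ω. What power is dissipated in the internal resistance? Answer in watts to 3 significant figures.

0.301 W

r is in series with the load, so it carries the full circuit current — the loss in it is I²r.
I = ε / (r + R) = 9.00 / (0.437 + 10.4) = 0.8305 A
P_int = I² r = (0.8305)² × 0.437 = 0.3014 W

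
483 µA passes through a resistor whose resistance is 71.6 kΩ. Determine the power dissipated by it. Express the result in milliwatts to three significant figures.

16.7 mW

Current and resistance are given, so P = I²R is the direct form.
P = (0.0004830 A)² × 71600 Ω = 0.01670 W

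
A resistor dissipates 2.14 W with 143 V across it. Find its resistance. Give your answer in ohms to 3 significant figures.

The two known quantities fix the third via R = V² / P.
R = (143)² / 2.14 = 9556 Ω

9560 Ω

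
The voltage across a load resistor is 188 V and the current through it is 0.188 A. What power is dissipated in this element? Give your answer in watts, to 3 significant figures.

Since both terminal voltage and current are stated, P = V I gives the power in one step.
P = 188 V × 0.1880 A = 35.34 W

35.3 W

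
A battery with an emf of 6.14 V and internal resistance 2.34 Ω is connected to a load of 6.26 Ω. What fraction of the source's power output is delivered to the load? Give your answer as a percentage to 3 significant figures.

72.8 %

η = P_load/(P_load+P_int) = I²R/(I²R+I²r) = R/(R+r) — the I² cancels for series elements.
η = R / (R + r) = 6.26 / (6.26 + 2.34) = 0.7279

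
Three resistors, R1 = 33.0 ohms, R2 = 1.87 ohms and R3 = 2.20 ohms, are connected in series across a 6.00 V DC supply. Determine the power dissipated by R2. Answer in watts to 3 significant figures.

0.0490 W

Since the resistors are in series they all carry the loop current I = V/R_total; the power in any one is I²R.
R_total = 33.0 + 1.87 + 2.20 = 37.07 Ω
I = V / R_total = 6.00 / 37.07 = 0.1619 A
P_R2 = I² × R2 = (0.1619)² × 1.87 = 0.04899 W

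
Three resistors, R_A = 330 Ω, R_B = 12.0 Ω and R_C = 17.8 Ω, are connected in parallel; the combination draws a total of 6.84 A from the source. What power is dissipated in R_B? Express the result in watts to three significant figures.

192 W

Only the total current is stated, so first find the parallel equivalent to get the voltage across the combination.
1/R_eq = 1/330 + 1/12.0 + 1/17.8 ⇒ R_eq = 7.015 Ω
V = I_total × R_eq = 6.840 × 7.015 = 47.99 V
P_R_B = V² / R_B = (47.99)² / 12.0 = 191.9 W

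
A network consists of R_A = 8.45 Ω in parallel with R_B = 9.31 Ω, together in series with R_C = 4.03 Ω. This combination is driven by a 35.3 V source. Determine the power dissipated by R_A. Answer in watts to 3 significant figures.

40.4 W

Combine R_A and R_B into their parallel equivalent first, reducing the network to two series resistors.
R_p = (8.45×9.31)/(8.45+9.31) = 4.430 Ω
R_total = R_p + 4.03 = 4.430 + 4.03 = 8.460 Ω
I = V / R_total = 35.3 / 8.460 = 4.173 A
Voltage across the parallel pair: V_p = I × R_p = 4.173 × 4.430 = 18.48 V
R_A sits across V_p; its power is V_p²/R.
P_R_A = (18.48)² / 8.45 = 40.43 W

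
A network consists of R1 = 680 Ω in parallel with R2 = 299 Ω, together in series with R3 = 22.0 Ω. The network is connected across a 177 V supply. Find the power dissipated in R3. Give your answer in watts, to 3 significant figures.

13.1 W

Reduce the parallel combination to a single R_p; the circuit then becomes R_p in series with the remaining resistor.
R_p = (680×299)/(680+299) = 207.7 Ω
R_total = R_p + 22.0 = 207.7 + 22.0 = 229.7 Ω
I = V / R_total = 177 / 229.7 = 0.7706 A
All the supply current flows through R3; use P = I²R3.
P_R3 = (0.7706)² × 22.0 = 13.07 W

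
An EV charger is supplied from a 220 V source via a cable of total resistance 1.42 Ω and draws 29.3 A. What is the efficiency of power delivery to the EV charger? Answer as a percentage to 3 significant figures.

81.1 %

The cable carries the full 29.3 A.
P_line = I² R_line = (29.30)² × 1.42 = 1219 W
P_source = V I = 220 × 29.30 = 6446 W; P_load = 5227 W
η = P_load / P_source = 5227 / 6446 = 0.8109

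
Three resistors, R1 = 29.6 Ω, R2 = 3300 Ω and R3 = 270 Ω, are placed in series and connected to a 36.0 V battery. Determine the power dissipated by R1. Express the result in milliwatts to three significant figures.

Since the resistors are in series they all carry the loop current I = V/R_total; the power in any one is I²R.
R_total = 29.6 + 3300 + 270 = 3600 Ω
I = V / R_total = 36.0 / 3600 = 0.01000 A
P_R1 = I² × R1 = (0.01000)² × 29.6 = 0.002961 W

2.96 mW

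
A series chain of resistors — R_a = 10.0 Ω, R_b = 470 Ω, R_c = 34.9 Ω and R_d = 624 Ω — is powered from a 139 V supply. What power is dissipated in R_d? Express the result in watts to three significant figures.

The current is common to all series resistors; compute it, then apply P = I²R for the target.
R_total = 10.0 + 470 + 34.9 + 624 = 1139 Ω
I = V / R_total = 139 / 1139 = 0.1220 A
P_R_d = I² × R_d = (0.1220)² × 624 = 9.295 W

9.29 W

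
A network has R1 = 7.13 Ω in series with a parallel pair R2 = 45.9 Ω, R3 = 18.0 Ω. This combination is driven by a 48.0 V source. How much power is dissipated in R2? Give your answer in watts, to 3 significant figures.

20.9 W

Reduce the parallel pair to R_p first; the network is then a simple series string.
R_p = (45.9×18.0)/(45.9+18.0) = 12.93 Ω
R_total = 7.13 + 12.93 = 20.06 Ω
I = V / R_total = 48.0 / 20.06 = 2.393 A
Voltage across the parallel pair: V_p = I × R_p = 2.393 × 12.93 = 30.94 V
R2 is across V_p, so use P = V²/R for that branch.
P_R2 = (30.94)² / 45.9 = 20.85 W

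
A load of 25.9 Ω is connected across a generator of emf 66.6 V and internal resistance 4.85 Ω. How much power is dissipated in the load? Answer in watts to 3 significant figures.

121 W

Find the circuit current first, then P = I²R for the load (series elements share I).
I = ε / (r + R) = 66.6 / (4.85 + 25.9) = 2.166 A
P_load = I² R = (2.166)² × 25.9 = 121.5 W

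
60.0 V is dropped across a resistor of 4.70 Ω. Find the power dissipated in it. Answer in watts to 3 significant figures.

We know the drop across the element and its resistance — P = V²/R, one step.
P = (60.0 V)² / 4.70 Ω = 766.0 W

766 W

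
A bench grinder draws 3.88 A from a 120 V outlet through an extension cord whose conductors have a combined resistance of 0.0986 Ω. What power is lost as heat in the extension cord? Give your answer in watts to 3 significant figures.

1.48 W

The extension cord is a series resistance carrying the load current; its dissipation is I²R_line.
The extension cord carries the full 3.88 A.
P_line = I² R_line = (3.880)² × 0.0986 = 1.484 W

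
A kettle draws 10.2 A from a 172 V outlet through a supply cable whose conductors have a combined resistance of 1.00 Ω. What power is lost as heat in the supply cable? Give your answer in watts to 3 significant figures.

104 W

Line loss is just I²R for the cable — we know both I and R_line directly.
The supply cable carries the full 10.2 A.
P_line = I² R_line = (10.20)² × 1.00 = 104.0 W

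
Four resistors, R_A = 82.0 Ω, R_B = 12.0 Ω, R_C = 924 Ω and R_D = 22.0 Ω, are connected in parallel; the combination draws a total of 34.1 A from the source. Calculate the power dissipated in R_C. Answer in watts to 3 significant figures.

62.4 W

We need the common branch voltage; get it from I_total × R_eq, then P = V²/R for the branch.
1/R_eq = 1/82.0 + 1/12.0 + 1/924 + 1/22.0 ⇒ R_eq = 7.039 Ω
V = I_total × R_eq = 34.10 × 7.039 = 240.0 V
P_R_C = V² / R_C = (240.0)² / 924 = 62.35 W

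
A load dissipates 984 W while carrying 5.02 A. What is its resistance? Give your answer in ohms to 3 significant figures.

39.0 Ω

Rearranging the power relation for the two known quantities gives R = P / I².
R = 984 / (5.020)² = 39.05 Ω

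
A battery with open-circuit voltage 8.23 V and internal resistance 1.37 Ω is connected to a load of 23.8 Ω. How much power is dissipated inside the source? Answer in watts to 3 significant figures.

0.146 W

The internal resistance carries the same current as the load; P_int = I²r.
I = ε / (r + R) = 8.23 / (1.37 + 23.8) = 0.3270 A
P_int = I² r = (0.3270)² × 1.37 = 0.1465 W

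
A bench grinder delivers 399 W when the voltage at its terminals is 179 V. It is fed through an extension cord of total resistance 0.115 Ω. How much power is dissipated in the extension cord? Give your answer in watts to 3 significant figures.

0.571 W

Only the current and the line resistance are needed for the I²R loss.
I = P / V = 399 / 179 = 2.229 A through the extension cord.
P_line = I² R_line = (2.229)² × 0.115 = 0.5714 W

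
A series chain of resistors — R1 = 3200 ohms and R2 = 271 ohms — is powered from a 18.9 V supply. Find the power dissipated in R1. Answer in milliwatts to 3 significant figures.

Since the resistors are in series they all carry the loop current I = V/R_total; the power in any one is I²R.
R_total = 3200 + 271 = 3471 Ω
I = V / R_total = 18.9 / 3471 = 0.005445 A
P_R1 = I² × R1 = (0.005445)² × 3200 = 0.09488 W

94.9 mW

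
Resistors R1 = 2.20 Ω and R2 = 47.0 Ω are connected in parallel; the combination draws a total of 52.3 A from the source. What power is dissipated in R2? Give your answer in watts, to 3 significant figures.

257 W

The branches share the same voltage, but only the total current is given — find V from the equivalent resistance first.
1/R_eq = 1/2.20 + 1/47.0 ⇒ R_eq = 2.102 Ω
V = I_total × R_eq = 52.30 × 2.102 = 109.9 V
P_R2 = V² / R2 = (109.9)² / 47.0 = 257.0 W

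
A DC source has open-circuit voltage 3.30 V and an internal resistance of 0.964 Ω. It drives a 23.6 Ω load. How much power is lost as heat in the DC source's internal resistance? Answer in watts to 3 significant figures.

0.0174 W

The internal resistance carries the same current as the load; P_int = I²r.
I = ε / (r + R) = 3.30 / (0.964 + 23.6) = 0.1343 A
P_int = I² r = (0.1343)² × 0.964 = 0.01740 W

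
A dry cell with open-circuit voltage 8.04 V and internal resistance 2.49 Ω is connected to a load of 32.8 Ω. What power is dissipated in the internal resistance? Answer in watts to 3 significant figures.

Internal loss is I²r, with I set by the total series resistance r+R.
I = ε / (r + R) = 8.04 / (2.49 + 32.8) = 0.2278 A
P_int = I² r = (0.2278)² × 2.49 = 0.1292 W

0.129 W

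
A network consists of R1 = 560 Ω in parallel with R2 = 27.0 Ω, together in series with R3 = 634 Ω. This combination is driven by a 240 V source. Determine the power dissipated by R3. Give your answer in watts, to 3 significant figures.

83.9 W

First find R_p for the parallel pair, then treat R_p + R3 as a series loop.
R_p = (560×27.0)/(560+27.0) = 25.76 Ω
R_total = R_p + 634 = 25.76 + 634 = 659.8 Ω
I = V / R_total = 240 / 659.8 = 0.3638 A
R3 carries the full series current, so P = I²R.
P_R3 = (0.3638)² × 634 = 83.90 W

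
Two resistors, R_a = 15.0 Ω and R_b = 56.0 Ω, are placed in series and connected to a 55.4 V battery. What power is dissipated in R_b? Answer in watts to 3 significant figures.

In a series string the same current flows through every resistor — find that current, then P = I²R for the one we want.
R_total = 15.0 + 56.0 = 71.00 Ω
I = V / R_total = 55.4 / 71.00 = 0.7803 A
P_R_b = I² × R_b = (0.7803)² × 56.0 = 34.10 W

34.1 W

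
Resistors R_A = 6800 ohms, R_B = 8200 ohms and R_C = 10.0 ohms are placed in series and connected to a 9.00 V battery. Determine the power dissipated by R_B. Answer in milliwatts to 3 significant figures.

2.95 mW

Every series element carries the same I. Get I from the total resistance, then P = I² × R_B.
R_total = 6800 + 8200 + 10.0 = 15010 Ω
I = V / R_total = 9.00 / 15010 = 0.0005996 A
P_R_B = I² × R_B = (0.0005996)² × 8200 = 0.002948 W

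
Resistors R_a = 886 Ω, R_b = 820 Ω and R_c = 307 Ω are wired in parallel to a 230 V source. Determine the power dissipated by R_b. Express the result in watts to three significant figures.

64.5 W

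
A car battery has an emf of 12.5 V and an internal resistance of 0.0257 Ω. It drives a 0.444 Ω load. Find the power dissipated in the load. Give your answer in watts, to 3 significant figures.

Find the circuit current first, then P = I²R for the load (series elements share I).
I = ε / (r + R) = 12.5 / (0.0257 + 0.444) = 26.61 A
P_load = I² R = (26.61)² × 0.444 = 314.5 W

314 W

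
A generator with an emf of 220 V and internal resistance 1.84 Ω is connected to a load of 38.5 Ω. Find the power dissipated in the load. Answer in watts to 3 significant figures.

Load and internal resistance form a series loop — compute the loop current, then the load power via I²R.
I = ε / (r + R) = 220 / (1.84 + 38.5) = 5.454 A
P_load = I² R = (5.454)² × 38.5 = 1145 W

1150 W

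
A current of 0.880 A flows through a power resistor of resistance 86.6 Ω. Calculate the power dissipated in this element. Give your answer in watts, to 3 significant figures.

The current through and the resistance of the element are both given; use P = I²R.
P = (0.8800 A)² × 86.6 Ω = 67.06 W

67.1 W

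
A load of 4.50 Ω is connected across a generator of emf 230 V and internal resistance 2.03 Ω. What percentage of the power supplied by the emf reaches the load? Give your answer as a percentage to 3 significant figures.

Both r and R carry the same current, so the power split is just the resistance split: η = R/(R+r).
η = R / (R + r) = 4.50 / (4.50 + 2.03) = 0.6891

68.9 %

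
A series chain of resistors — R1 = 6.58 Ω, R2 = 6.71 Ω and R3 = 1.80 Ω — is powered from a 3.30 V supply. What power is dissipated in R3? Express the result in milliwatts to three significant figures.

86.1 mW

Series elements share the same current, so find I first, then use P = I²R.
R_total = 6.58 + 6.71 + 1.80 = 15.09 Ω
I = V / R_total = 3.30 / 15.09 = 0.2187 A
P_R3 = I² × R3 = (0.2187)² × 1.80 = 0.08608 W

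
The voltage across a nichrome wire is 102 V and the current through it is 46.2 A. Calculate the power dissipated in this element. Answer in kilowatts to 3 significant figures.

4.71 kW

With V and I both given, power follows immediately from P = V I.
P = 102 V × 46.20 A = 4712 W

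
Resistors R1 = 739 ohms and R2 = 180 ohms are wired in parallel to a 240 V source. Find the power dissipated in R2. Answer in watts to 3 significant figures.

320 W

Parallel branches share the same voltage; P = V²/R gives the branch power in one step.
P_R2 = V² / R2 = (240)² / 180 Ω = 320.0 W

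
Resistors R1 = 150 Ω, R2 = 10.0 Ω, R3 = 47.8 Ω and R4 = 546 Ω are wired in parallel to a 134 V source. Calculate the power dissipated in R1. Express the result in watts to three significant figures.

120 W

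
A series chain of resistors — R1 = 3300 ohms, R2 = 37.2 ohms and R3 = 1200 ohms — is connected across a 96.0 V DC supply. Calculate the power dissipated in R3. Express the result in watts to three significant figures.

0.537 W

The current is common to all series resistors; compute it, then apply P = I²R for the target.
R_total = 3300 + 37.2 + 1200 = 4537 Ω
I = V / R_total = 96.0 / 4537 = 0.02116 A
P_R3 = I² × R3 = (0.02116)² × 1200 = 0.5372 W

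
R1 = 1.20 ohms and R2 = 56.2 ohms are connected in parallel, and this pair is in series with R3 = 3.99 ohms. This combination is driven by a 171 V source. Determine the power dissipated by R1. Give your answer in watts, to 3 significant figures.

1260 W

Combine R1 and R2 into their parallel equivalent first, reducing the network to two series resistors.
R_p = (1.20×56.2)/(1.20+56.2) = 1.175 Ω
R_total = R_p + 3.99 = 1.175 + 3.99 = 5.165 Ω
I = V / R_total = 171 / 5.165 = 33.11 A
Voltage across the parallel pair: V_p = I × R_p = 33.11 × 1.175 = 38.90 V
Use P = V²/R for R1 with V = V_p.
P_R1 = (38.90)² / 1.20 = 1261 W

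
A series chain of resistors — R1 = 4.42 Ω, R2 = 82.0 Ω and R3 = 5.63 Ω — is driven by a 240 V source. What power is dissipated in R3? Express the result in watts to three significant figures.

38.3 W

Every series element carries the same I. Get I from the total resistance, then P = I² × R3.
R_total = 4.42 + 82.0 + 5.63 = 92.05 Ω
I = V / R_total = 240 / 92.05 = 2.607 A
P_R3 = I² × R3 = (2.607)² × 5.63 = 38.27 W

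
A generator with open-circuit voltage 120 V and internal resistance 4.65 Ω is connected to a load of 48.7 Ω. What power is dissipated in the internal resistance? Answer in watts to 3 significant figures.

23.5 W

r is in series with the load, so it carries the full circuit current — the loss in it is I²r.
I = ε / (r + R) = 120 / (4.65 + 48.7) = 2.249 A
P_int = I² r = (2.249)² × 4.65 = 23.53 W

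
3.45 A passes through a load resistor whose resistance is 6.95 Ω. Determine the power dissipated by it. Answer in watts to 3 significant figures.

82.7 W

With I and R stated, P = I²R applies in one step.
P = (3.450 A)² × 6.95 Ω = 82.72 W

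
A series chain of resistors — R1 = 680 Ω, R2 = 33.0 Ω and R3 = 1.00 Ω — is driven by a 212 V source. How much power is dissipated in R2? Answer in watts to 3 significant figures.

2.91 W

Series elements share the same current, so find I first, then use P = I²R.
R_total = 680 + 33.0 + 1.00 = 714.0 Ω
I = V / R_total = 212 / 714.0 = 0.2969 A
P_R2 = I² × R2 = (0.2969)² × 33.0 = 2.909 W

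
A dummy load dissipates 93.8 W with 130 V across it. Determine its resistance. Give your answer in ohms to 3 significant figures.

Rearranging the power relation for the two known quantities gives R = V² / P.
R = (130)² / 93.8 = 180.2 Ω

180 Ω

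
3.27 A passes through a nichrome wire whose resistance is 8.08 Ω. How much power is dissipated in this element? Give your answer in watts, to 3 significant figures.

Current and resistance are given, so P = I²R is the direct form.
P = (3.270 A)² × 8.08 Ω = 86.40 W

86.4 W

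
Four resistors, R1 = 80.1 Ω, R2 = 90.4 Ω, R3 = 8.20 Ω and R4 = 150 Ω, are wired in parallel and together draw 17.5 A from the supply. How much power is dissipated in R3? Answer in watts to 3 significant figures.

We need the common branch voltage; get it from I_total × R_eq, then P = V²/R for the branch.
1/R_eq = 1/80.1 + 1/90.4 + 1/8.20 + 1/150 ⇒ R_eq = 6.572 Ω
V = I_total × R_eq = 17.50 × 6.572 = 115.0 V
P_R3 = V² / R3 = (115.0)² / 8.20 = 1613 W

1610 W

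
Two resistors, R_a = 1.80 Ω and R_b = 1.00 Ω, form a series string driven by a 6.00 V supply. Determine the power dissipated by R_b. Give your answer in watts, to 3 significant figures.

4.59 W

The current is common to all series resistors; compute it, then apply P = I²R for the target.
R_total = 1.80 + 1.00 = 2.800 Ω
I = V / R_total = 6.00 / 2.800 = 2.143 A
P_R_b = I² × R_b = (2.143)² × 1.00 = 4.592 W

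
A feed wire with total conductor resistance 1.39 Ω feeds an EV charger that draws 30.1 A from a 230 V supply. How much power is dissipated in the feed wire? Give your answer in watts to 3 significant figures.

1260 W

Line loss is just I²R for the cable — we know both I and R_line directly.
The feed wire carries the full 30.1 A.
P_line = I² R_line = (30.10)² × 1.39 = 1259 W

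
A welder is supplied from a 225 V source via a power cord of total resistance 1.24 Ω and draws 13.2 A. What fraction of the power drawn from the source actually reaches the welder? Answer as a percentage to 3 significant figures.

92.7 %

The power cord carries the full 13.2 A.
P_line = I² R_line = (13.20)² × 1.24 = 216.1 W
P_source = V I = 225 × 13.20 = 2970 W; P_load = 2754 W
η = P_load / P_source = 2754 / 2970 = 0.9273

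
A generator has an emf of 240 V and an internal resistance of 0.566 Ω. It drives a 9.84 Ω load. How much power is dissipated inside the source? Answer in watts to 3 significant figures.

301 W

The source's internal resistance is just another series element carrying I; its dissipation is I²r.
I = ε / (r + R) = 240 / (0.566 + 9.84) = 23.06 A
P_int = I² r = (23.06)² × 0.566 = 301.1 W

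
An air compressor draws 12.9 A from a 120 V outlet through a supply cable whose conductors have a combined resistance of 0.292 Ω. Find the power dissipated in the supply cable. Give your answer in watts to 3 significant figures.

48.6 W

The supply cable and load are in series, so the same current flows in both; the loss is I²R_line.
The supply cable carries the full 12.9 A.
P_line = I² R_line = (12.90)² × 0.292 = 48.59 W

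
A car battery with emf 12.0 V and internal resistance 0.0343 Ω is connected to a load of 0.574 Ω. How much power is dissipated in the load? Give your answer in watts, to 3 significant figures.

Load and internal resistance form a series loop — compute the loop current, then the load power via I²R.
I = ε / (r + R) = 12.0 / (0.0343 + 0.574) = 19.73 A
P_load = I² R = (19.73)² × 0.574 = 223.4 W

223 W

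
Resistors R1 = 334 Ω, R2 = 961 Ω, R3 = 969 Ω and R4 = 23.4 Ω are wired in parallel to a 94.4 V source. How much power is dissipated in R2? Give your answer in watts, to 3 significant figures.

9.27 W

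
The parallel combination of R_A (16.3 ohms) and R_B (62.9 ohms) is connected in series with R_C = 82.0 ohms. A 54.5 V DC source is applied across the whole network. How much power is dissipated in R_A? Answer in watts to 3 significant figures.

Reduce the parallel combination to a single R_p; the circuit then becomes R_p in series with the remaining resistor.
R_p = (16.3×62.9)/(16.3+62.9) = 12.95 Ω
R_total = R_p + 82.0 = 12.95 + 82.0 = 94.95 Ω
I = V / R_total = 54.5 / 94.95 = 0.5740 A
Voltage across the parallel pair: V_p = I × R_p = 0.5740 × 12.95 = 7.431 V
R_A has V_p across it, so P = V_p²/R_A.
P_R_A = (7.431)² / 16.3 = 3.388 W

3.39 W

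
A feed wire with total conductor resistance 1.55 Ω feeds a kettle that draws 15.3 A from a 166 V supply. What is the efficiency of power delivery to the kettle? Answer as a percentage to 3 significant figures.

85.7 %

The feed wire carries the full 15.3 A.
P_line = I² R_line = (15.30)² × 1.55 = 362.8 W
P_source = V I = 166 × 15.30 = 2540 W; P_load = 2177 W
η = P_load / P_source = 2177 / 2540 = 0.8571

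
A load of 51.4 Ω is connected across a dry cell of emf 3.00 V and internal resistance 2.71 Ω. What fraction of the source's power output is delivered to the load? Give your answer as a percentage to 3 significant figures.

95.0 %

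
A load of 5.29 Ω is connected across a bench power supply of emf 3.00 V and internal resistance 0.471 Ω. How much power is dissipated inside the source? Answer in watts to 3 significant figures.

Internal loss is I²r, with I set by the total series resistance r+R.
I = ε / (r + R) = 3.00 / (0.471 + 5.29) = 0.5207 A
P_int = I² r = (0.5207)² × 0.471 = 0.1277 W

0.128 W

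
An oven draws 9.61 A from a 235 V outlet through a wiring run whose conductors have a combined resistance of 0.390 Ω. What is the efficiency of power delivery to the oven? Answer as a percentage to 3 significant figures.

The wiring run carries the full 9.61 A.
P_line = I² R_line = (9.610)² × 0.390 = 36.02 W
P_source = V I = 235 × 9.610 = 2258 W; P_load = 2222 W
η = P_load / P_source = 2222 / 2258 = 0.9841

98.4 %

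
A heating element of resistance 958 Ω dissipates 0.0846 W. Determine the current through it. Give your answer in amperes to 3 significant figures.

0.00940 A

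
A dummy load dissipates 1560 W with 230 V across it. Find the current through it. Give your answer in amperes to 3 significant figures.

Inverting the appropriate power form: I = P / V.
I = 1560 / 230 = 6.783 A

6.78 A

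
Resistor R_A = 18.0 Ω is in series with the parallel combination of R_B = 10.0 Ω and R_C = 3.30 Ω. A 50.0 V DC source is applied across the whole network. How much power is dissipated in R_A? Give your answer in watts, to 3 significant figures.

Reduce the parallel pair to R_p first; the network is then a simple series string.
R_p = (10.0×3.30)/(10.0+3.30) = 2.481 Ω
R_total = 18.0 + 2.481 = 20.48 Ω
I = V / R_total = 50.0 / 20.48 = 2.441 A
The full supply current passes through R_A: P = I²R.
P_R_A = (2.441)² × 18.0 = 107.3 W

107 W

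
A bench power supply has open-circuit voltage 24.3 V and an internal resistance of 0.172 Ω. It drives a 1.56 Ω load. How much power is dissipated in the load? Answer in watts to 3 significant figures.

Load and internal resistance form a series loop — compute the loop current, then the load power via I²R.
I = ε / (r + R) = 24.3 / (0.172 + 1.56) = 14.03 A
P_load = I² R = (14.03)² × 1.56 = 307.1 W

307 W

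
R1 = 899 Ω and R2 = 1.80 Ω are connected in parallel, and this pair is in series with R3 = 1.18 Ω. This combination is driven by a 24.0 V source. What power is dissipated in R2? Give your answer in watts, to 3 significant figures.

Combine R1 and R2 into their parallel equivalent first, reducing the network to two series resistors.
R_p = (899×1.80)/(899+1.80) = 1.796 Ω
R_total = R_p + 1.18 = 1.796 + 1.18 = 2.976 Ω
I = V / R_total = 24.0 / 2.976 = 8.063 A
Voltage across the parallel pair: V_p = I × R_p = 8.063 × 1.796 = 14.49 V
Use P = V²/R for R2 with V = V_p.
P_R2 = (14.49)² / 1.80 = 116.6 W

117 W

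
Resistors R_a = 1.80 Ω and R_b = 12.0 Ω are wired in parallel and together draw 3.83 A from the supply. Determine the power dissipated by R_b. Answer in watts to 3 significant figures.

2.99 W

The branches share the same voltage, but only the total current is given — find V from the equivalent resistance first.
1/R_eq = 1/1.80 + 1/12.0 ⇒ R_eq = 1.565 Ω
V = I_total × R_eq = 3.830 × 1.565 = 5.995 V
P_R_b = V² / R_b = (5.995)² / 12.0 = 2.995 W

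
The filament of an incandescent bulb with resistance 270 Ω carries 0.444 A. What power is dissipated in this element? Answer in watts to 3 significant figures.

Knowing I and R, the power is just I²R — no need to find V first.
P = (0.4440 A)² × 270 Ω = 53.23 W

53.2 W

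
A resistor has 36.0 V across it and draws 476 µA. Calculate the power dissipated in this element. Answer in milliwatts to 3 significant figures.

17.1 mW

V and I are known directly — P = V I, no intermediate step needed.
P = 36.0 V × 0.0004760 A = 0.01714 W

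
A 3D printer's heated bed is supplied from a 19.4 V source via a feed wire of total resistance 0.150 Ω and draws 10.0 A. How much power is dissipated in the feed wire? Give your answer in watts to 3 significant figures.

15.0 W

Only the current and the line resistance are needed for the I²R loss.
The feed wire carries the full 10.0 A.
P_line = I² R_line = (10.00)² × 0.150 = 15.00 W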